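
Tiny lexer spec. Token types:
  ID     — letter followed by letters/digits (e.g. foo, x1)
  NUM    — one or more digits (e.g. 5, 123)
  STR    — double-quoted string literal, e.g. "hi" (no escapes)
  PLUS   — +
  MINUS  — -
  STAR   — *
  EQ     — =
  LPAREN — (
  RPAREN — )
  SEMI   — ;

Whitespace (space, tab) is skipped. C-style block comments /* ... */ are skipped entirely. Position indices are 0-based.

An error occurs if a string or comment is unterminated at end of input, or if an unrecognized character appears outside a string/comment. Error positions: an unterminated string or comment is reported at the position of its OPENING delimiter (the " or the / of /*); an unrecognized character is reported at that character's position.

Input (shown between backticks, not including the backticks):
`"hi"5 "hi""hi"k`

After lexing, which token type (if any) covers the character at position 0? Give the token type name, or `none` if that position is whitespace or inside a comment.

Answer: STR

Derivation:
pos=0: enter STRING mode
pos=0: emit STR "hi" (now at pos=4)
pos=4: emit NUM '5' (now at pos=5)
pos=6: enter STRING mode
pos=6: emit STR "hi" (now at pos=10)
pos=10: enter STRING mode
pos=10: emit STR "hi" (now at pos=14)
pos=14: emit ID 'k' (now at pos=15)
DONE. 5 tokens: [STR, NUM, STR, STR, ID]
Position 0: char is '"' -> STR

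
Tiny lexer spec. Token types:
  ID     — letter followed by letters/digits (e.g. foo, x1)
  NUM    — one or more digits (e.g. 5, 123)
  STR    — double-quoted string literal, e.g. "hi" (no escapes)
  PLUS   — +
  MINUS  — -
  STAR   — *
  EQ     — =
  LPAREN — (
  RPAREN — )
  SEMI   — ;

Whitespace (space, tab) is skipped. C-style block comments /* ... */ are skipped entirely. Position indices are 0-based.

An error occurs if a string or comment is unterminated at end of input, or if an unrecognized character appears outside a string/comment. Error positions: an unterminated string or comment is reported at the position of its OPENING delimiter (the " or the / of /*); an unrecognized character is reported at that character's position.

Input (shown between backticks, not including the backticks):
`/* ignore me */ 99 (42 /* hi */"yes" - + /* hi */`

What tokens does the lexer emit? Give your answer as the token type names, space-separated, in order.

Answer: NUM LPAREN NUM STR MINUS PLUS

Derivation:
pos=0: enter COMMENT mode (saw '/*')
exit COMMENT mode (now at pos=15)
pos=16: emit NUM '99' (now at pos=18)
pos=19: emit LPAREN '('
pos=20: emit NUM '42' (now at pos=22)
pos=23: enter COMMENT mode (saw '/*')
exit COMMENT mode (now at pos=31)
pos=31: enter STRING mode
pos=31: emit STR "yes" (now at pos=36)
pos=37: emit MINUS '-'
pos=39: emit PLUS '+'
pos=41: enter COMMENT mode (saw '/*')
exit COMMENT mode (now at pos=49)
DONE. 6 tokens: [NUM, LPAREN, NUM, STR, MINUS, PLUS]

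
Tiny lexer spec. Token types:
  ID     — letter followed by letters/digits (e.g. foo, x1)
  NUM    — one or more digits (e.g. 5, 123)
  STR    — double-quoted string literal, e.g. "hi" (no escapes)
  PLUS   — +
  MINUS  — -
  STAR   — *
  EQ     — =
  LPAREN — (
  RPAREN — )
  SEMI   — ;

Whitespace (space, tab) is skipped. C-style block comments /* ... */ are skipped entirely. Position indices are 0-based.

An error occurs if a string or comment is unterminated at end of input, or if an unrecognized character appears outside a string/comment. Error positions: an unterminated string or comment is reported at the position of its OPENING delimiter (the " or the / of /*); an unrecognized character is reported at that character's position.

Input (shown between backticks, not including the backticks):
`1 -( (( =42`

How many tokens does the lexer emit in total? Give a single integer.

Answer: 7

Derivation:
pos=0: emit NUM '1' (now at pos=1)
pos=2: emit MINUS '-'
pos=3: emit LPAREN '('
pos=5: emit LPAREN '('
pos=6: emit LPAREN '('
pos=8: emit EQ '='
pos=9: emit NUM '42' (now at pos=11)
DONE. 7 tokens: [NUM, MINUS, LPAREN, LPAREN, LPAREN, EQ, NUM]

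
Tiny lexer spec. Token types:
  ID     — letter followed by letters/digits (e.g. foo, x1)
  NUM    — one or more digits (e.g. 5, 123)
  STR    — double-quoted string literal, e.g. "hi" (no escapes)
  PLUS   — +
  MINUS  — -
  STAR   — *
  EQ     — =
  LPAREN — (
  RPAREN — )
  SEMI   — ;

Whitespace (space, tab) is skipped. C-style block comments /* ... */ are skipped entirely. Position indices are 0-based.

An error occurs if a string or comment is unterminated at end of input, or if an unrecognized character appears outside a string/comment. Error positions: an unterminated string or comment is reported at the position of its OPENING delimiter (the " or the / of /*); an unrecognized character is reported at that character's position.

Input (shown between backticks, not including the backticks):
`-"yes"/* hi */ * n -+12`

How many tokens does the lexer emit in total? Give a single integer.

Answer: 7

Derivation:
pos=0: emit MINUS '-'
pos=1: enter STRING mode
pos=1: emit STR "yes" (now at pos=6)
pos=6: enter COMMENT mode (saw '/*')
exit COMMENT mode (now at pos=14)
pos=15: emit STAR '*'
pos=17: emit ID 'n' (now at pos=18)
pos=19: emit MINUS '-'
pos=20: emit PLUS '+'
pos=21: emit NUM '12' (now at pos=23)
DONE. 7 tokens: [MINUS, STR, STAR, ID, MINUS, PLUS, NUM]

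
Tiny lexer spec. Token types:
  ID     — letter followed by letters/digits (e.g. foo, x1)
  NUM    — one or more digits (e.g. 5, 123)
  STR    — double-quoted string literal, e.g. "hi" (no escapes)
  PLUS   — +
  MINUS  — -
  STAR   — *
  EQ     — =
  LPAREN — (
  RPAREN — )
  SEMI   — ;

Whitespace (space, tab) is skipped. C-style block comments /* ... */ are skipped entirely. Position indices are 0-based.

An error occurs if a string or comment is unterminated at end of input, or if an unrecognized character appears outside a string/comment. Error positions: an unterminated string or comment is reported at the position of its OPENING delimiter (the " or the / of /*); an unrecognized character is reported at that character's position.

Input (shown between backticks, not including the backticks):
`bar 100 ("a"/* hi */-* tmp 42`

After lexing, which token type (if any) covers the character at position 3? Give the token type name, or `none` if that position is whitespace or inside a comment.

pos=0: emit ID 'bar' (now at pos=3)
pos=4: emit NUM '100' (now at pos=7)
pos=8: emit LPAREN '('
pos=9: enter STRING mode
pos=9: emit STR "a" (now at pos=12)
pos=12: enter COMMENT mode (saw '/*')
exit COMMENT mode (now at pos=20)
pos=20: emit MINUS '-'
pos=21: emit STAR '*'
pos=23: emit ID 'tmp' (now at pos=26)
pos=27: emit NUM '42' (now at pos=29)
DONE. 8 tokens: [ID, NUM, LPAREN, STR, MINUS, STAR, ID, NUM]
Position 3: char is ' ' -> none

Answer: none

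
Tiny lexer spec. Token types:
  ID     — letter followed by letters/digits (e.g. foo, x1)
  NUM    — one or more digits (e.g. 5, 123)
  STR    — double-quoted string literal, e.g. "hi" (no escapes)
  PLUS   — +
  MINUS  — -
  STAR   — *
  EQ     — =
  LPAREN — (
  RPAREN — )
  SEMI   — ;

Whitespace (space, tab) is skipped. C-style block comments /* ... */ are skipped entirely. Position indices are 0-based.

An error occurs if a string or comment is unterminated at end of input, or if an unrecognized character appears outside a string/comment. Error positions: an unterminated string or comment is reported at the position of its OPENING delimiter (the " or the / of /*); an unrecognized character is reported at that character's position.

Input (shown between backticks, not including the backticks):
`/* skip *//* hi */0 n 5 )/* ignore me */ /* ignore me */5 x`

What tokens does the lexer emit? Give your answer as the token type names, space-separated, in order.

pos=0: enter COMMENT mode (saw '/*')
exit COMMENT mode (now at pos=10)
pos=10: enter COMMENT mode (saw '/*')
exit COMMENT mode (now at pos=18)
pos=18: emit NUM '0' (now at pos=19)
pos=20: emit ID 'n' (now at pos=21)
pos=22: emit NUM '5' (now at pos=23)
pos=24: emit RPAREN ')'
pos=25: enter COMMENT mode (saw '/*')
exit COMMENT mode (now at pos=40)
pos=41: enter COMMENT mode (saw '/*')
exit COMMENT mode (now at pos=56)
pos=56: emit NUM '5' (now at pos=57)
pos=58: emit ID 'x' (now at pos=59)
DONE. 6 tokens: [NUM, ID, NUM, RPAREN, NUM, ID]

Answer: NUM ID NUM RPAREN NUM ID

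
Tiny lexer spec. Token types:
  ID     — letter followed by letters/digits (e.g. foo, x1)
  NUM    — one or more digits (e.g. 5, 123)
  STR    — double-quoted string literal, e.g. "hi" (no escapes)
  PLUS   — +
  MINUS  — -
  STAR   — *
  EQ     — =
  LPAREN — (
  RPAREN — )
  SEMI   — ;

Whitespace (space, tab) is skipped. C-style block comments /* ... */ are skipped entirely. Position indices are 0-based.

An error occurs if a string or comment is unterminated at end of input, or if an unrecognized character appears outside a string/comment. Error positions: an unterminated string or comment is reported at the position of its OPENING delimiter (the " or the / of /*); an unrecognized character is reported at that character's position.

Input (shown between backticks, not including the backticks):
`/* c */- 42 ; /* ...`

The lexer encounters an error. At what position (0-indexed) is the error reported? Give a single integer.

pos=0: enter COMMENT mode (saw '/*')
exit COMMENT mode (now at pos=7)
pos=7: emit MINUS '-'
pos=9: emit NUM '42' (now at pos=11)
pos=12: emit SEMI ';'
pos=14: enter COMMENT mode (saw '/*')
pos=14: ERROR — unterminated comment (reached EOF)

Answer: 14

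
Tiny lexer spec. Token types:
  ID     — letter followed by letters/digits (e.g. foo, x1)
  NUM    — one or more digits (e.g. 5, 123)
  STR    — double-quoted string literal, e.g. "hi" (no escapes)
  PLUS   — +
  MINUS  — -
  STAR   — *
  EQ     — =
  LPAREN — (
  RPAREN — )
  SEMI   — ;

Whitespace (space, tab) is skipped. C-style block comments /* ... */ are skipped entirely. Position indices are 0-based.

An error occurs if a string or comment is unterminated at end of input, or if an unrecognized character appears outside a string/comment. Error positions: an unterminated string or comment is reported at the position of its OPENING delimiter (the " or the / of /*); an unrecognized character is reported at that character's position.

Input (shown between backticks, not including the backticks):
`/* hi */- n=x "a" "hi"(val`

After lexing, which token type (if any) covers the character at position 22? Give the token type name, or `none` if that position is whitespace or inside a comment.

Answer: LPAREN

Derivation:
pos=0: enter COMMENT mode (saw '/*')
exit COMMENT mode (now at pos=8)
pos=8: emit MINUS '-'
pos=10: emit ID 'n' (now at pos=11)
pos=11: emit EQ '='
pos=12: emit ID 'x' (now at pos=13)
pos=14: enter STRING mode
pos=14: emit STR "a" (now at pos=17)
pos=18: enter STRING mode
pos=18: emit STR "hi" (now at pos=22)
pos=22: emit LPAREN '('
pos=23: emit ID 'val' (now at pos=26)
DONE. 8 tokens: [MINUS, ID, EQ, ID, STR, STR, LPAREN, ID]
Position 22: char is '(' -> LPAREN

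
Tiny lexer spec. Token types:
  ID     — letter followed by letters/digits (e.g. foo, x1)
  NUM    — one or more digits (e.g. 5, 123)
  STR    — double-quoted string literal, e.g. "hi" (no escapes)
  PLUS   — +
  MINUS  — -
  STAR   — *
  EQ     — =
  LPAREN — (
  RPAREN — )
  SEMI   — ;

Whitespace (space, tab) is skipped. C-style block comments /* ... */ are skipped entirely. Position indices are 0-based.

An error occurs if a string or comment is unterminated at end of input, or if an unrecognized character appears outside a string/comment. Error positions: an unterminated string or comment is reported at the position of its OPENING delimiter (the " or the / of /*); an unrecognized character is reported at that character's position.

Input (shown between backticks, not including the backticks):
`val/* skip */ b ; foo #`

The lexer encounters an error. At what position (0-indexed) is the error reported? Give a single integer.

pos=0: emit ID 'val' (now at pos=3)
pos=3: enter COMMENT mode (saw '/*')
exit COMMENT mode (now at pos=13)
pos=14: emit ID 'b' (now at pos=15)
pos=16: emit SEMI ';'
pos=18: emit ID 'foo' (now at pos=21)
pos=22: ERROR — unrecognized char '#'

Answer: 22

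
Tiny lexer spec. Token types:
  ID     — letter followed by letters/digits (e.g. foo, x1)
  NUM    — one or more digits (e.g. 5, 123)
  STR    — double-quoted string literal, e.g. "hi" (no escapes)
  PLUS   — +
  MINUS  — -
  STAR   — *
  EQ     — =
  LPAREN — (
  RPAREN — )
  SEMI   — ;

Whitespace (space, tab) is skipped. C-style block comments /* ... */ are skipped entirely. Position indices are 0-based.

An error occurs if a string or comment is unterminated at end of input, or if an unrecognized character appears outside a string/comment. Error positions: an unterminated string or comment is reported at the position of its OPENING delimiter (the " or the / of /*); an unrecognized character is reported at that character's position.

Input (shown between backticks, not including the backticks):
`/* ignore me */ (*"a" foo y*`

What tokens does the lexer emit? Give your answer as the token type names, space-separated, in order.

Answer: LPAREN STAR STR ID ID STAR

Derivation:
pos=0: enter COMMENT mode (saw '/*')
exit COMMENT mode (now at pos=15)
pos=16: emit LPAREN '('
pos=17: emit STAR '*'
pos=18: enter STRING mode
pos=18: emit STR "a" (now at pos=21)
pos=22: emit ID 'foo' (now at pos=25)
pos=26: emit ID 'y' (now at pos=27)
pos=27: emit STAR '*'
DONE. 6 tokens: [LPAREN, STAR, STR, ID, ID, STAR]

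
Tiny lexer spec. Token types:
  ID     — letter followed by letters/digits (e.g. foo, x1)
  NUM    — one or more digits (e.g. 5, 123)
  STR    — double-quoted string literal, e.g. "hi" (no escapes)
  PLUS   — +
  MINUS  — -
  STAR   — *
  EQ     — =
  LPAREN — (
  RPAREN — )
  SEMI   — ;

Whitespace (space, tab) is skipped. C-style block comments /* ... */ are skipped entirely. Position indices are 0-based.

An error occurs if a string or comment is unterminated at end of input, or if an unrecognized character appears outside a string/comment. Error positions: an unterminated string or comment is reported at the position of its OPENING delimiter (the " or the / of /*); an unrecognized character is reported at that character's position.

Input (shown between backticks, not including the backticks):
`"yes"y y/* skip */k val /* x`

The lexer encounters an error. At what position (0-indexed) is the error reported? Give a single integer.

pos=0: enter STRING mode
pos=0: emit STR "yes" (now at pos=5)
pos=5: emit ID 'y' (now at pos=6)
pos=7: emit ID 'y' (now at pos=8)
pos=8: enter COMMENT mode (saw '/*')
exit COMMENT mode (now at pos=18)
pos=18: emit ID 'k' (now at pos=19)
pos=20: emit ID 'val' (now at pos=23)
pos=24: enter COMMENT mode (saw '/*')
pos=24: ERROR — unterminated comment (reached EOF)

Answer: 24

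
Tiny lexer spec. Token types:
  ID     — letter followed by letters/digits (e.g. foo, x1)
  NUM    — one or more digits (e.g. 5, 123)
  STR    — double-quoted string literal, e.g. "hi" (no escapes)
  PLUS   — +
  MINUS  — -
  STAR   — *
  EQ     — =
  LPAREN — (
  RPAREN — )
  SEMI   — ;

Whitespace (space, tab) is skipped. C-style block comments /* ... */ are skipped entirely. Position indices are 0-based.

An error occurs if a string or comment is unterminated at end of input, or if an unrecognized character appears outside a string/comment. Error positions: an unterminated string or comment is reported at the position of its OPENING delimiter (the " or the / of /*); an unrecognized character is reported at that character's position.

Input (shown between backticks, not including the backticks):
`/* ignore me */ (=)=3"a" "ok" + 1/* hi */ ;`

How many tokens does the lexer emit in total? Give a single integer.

Answer: 10

Derivation:
pos=0: enter COMMENT mode (saw '/*')
exit COMMENT mode (now at pos=15)
pos=16: emit LPAREN '('
pos=17: emit EQ '='
pos=18: emit RPAREN ')'
pos=19: emit EQ '='
pos=20: emit NUM '3' (now at pos=21)
pos=21: enter STRING mode
pos=21: emit STR "a" (now at pos=24)
pos=25: enter STRING mode
pos=25: emit STR "ok" (now at pos=29)
pos=30: emit PLUS '+'
pos=32: emit NUM '1' (now at pos=33)
pos=33: enter COMMENT mode (saw '/*')
exit COMMENT mode (now at pos=41)
pos=42: emit SEMI ';'
DONE. 10 tokens: [LPAREN, EQ, RPAREN, EQ, NUM, STR, STR, PLUS, NUM, SEMI]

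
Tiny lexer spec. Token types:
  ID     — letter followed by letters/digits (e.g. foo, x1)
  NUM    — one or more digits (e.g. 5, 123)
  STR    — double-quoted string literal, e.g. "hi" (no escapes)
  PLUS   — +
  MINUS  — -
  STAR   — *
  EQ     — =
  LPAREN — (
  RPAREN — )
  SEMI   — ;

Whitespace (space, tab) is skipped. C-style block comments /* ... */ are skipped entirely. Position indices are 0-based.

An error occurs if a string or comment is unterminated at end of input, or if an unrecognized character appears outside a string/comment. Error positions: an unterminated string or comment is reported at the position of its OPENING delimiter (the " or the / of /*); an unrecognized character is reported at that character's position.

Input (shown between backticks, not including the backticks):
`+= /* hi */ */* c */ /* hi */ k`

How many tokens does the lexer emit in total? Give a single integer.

Answer: 4

Derivation:
pos=0: emit PLUS '+'
pos=1: emit EQ '='
pos=3: enter COMMENT mode (saw '/*')
exit COMMENT mode (now at pos=11)
pos=12: emit STAR '*'
pos=13: enter COMMENT mode (saw '/*')
exit COMMENT mode (now at pos=20)
pos=21: enter COMMENT mode (saw '/*')
exit COMMENT mode (now at pos=29)
pos=30: emit ID 'k' (now at pos=31)
DONE. 4 tokens: [PLUS, EQ, STAR, ID]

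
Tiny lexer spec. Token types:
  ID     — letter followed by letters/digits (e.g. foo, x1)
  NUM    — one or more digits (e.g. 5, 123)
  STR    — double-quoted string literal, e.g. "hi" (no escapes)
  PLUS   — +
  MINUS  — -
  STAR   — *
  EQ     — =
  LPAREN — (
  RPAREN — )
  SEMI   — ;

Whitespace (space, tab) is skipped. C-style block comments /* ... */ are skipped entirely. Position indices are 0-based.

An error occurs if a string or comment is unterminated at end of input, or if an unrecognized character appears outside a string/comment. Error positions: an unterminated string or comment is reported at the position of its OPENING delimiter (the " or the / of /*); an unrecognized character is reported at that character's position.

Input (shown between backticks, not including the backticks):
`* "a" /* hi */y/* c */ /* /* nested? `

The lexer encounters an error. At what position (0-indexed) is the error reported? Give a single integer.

pos=0: emit STAR '*'
pos=2: enter STRING mode
pos=2: emit STR "a" (now at pos=5)
pos=6: enter COMMENT mode (saw '/*')
exit COMMENT mode (now at pos=14)
pos=14: emit ID 'y' (now at pos=15)
pos=15: enter COMMENT mode (saw '/*')
exit COMMENT mode (now at pos=22)
pos=23: enter COMMENT mode (saw '/*')
pos=23: ERROR — unterminated comment (reached EOF)

Answer: 23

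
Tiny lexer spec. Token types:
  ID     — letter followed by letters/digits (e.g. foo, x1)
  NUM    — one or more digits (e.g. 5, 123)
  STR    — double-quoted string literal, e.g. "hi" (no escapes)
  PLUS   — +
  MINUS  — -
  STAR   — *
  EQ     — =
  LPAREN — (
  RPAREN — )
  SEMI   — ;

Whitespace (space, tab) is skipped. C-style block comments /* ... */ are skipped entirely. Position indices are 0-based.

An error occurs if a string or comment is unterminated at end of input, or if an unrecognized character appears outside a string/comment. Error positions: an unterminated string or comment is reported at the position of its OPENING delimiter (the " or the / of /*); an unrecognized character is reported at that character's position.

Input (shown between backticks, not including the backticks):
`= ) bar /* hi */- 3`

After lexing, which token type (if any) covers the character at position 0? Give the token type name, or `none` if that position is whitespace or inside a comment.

Answer: EQ

Derivation:
pos=0: emit EQ '='
pos=2: emit RPAREN ')'
pos=4: emit ID 'bar' (now at pos=7)
pos=8: enter COMMENT mode (saw '/*')
exit COMMENT mode (now at pos=16)
pos=16: emit MINUS '-'
pos=18: emit NUM '3' (now at pos=19)
DONE. 5 tokens: [EQ, RPAREN, ID, MINUS, NUM]
Position 0: char is '=' -> EQ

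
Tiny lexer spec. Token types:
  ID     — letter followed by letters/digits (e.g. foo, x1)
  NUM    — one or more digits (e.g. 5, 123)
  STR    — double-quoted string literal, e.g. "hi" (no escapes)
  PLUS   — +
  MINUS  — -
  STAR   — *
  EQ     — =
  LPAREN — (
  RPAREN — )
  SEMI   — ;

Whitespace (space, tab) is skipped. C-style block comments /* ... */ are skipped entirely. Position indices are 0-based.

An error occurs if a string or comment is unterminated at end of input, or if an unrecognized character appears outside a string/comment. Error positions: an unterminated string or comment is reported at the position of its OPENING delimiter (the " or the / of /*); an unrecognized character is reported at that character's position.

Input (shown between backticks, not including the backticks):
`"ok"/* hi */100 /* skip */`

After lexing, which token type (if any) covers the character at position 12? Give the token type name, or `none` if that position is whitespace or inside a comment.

Answer: NUM

Derivation:
pos=0: enter STRING mode
pos=0: emit STR "ok" (now at pos=4)
pos=4: enter COMMENT mode (saw '/*')
exit COMMENT mode (now at pos=12)
pos=12: emit NUM '100' (now at pos=15)
pos=16: enter COMMENT mode (saw '/*')
exit COMMENT mode (now at pos=26)
DONE. 2 tokens: [STR, NUM]
Position 12: char is '1' -> NUM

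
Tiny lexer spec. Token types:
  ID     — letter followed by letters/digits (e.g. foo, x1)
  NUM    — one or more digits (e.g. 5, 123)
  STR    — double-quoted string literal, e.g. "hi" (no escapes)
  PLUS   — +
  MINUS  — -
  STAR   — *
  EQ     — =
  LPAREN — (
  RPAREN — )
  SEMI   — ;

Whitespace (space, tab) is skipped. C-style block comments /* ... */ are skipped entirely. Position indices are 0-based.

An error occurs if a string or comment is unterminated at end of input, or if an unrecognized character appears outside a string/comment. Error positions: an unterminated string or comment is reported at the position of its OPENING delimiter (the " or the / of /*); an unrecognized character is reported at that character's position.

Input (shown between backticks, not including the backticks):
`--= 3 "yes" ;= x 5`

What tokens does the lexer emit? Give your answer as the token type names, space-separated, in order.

pos=0: emit MINUS '-'
pos=1: emit MINUS '-'
pos=2: emit EQ '='
pos=4: emit NUM '3' (now at pos=5)
pos=6: enter STRING mode
pos=6: emit STR "yes" (now at pos=11)
pos=12: emit SEMI ';'
pos=13: emit EQ '='
pos=15: emit ID 'x' (now at pos=16)
pos=17: emit NUM '5' (now at pos=18)
DONE. 9 tokens: [MINUS, MINUS, EQ, NUM, STR, SEMI, EQ, ID, NUM]

Answer: MINUS MINUS EQ NUM STR SEMI EQ ID NUM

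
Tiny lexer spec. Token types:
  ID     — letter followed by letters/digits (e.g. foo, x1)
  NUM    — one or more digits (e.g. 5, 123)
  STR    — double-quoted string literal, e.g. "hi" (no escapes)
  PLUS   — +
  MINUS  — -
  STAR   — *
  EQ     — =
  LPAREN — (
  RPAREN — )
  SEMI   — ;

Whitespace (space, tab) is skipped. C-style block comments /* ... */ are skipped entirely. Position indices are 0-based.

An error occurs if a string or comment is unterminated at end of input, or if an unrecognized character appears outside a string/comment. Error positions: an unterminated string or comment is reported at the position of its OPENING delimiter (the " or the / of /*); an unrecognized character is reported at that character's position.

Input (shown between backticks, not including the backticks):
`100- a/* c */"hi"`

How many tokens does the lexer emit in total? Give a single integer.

pos=0: emit NUM '100' (now at pos=3)
pos=3: emit MINUS '-'
pos=5: emit ID 'a' (now at pos=6)
pos=6: enter COMMENT mode (saw '/*')
exit COMMENT mode (now at pos=13)
pos=13: enter STRING mode
pos=13: emit STR "hi" (now at pos=17)
DONE. 4 tokens: [NUM, MINUS, ID, STR]

Answer: 4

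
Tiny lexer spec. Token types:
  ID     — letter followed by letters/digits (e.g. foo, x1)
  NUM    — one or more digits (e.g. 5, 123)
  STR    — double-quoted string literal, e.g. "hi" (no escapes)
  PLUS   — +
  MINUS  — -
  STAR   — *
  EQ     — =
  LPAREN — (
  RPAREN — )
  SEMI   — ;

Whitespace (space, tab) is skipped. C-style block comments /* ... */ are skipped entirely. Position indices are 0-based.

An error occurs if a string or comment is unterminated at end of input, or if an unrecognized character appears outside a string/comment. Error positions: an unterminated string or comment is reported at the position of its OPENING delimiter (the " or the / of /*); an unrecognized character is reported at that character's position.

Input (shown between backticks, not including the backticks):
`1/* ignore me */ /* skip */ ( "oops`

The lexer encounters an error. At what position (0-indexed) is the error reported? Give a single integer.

Answer: 30

Derivation:
pos=0: emit NUM '1' (now at pos=1)
pos=1: enter COMMENT mode (saw '/*')
exit COMMENT mode (now at pos=16)
pos=17: enter COMMENT mode (saw '/*')
exit COMMENT mode (now at pos=27)
pos=28: emit LPAREN '('
pos=30: enter STRING mode
pos=30: ERROR — unterminated string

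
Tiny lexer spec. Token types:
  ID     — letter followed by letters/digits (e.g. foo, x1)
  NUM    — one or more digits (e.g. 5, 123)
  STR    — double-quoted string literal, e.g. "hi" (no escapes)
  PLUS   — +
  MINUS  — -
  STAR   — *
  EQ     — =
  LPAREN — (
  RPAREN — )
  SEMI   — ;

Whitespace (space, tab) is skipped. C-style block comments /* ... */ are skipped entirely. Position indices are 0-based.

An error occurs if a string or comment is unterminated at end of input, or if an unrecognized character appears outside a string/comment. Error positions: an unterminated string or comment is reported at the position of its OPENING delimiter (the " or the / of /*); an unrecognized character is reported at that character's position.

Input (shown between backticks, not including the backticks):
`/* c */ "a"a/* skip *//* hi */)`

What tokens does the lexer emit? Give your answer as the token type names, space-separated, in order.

pos=0: enter COMMENT mode (saw '/*')
exit COMMENT mode (now at pos=7)
pos=8: enter STRING mode
pos=8: emit STR "a" (now at pos=11)
pos=11: emit ID 'a' (now at pos=12)
pos=12: enter COMMENT mode (saw '/*')
exit COMMENT mode (now at pos=22)
pos=22: enter COMMENT mode (saw '/*')
exit COMMENT mode (now at pos=30)
pos=30: emit RPAREN ')'
DONE. 3 tokens: [STR, ID, RPAREN]

Answer: STR ID RPAREN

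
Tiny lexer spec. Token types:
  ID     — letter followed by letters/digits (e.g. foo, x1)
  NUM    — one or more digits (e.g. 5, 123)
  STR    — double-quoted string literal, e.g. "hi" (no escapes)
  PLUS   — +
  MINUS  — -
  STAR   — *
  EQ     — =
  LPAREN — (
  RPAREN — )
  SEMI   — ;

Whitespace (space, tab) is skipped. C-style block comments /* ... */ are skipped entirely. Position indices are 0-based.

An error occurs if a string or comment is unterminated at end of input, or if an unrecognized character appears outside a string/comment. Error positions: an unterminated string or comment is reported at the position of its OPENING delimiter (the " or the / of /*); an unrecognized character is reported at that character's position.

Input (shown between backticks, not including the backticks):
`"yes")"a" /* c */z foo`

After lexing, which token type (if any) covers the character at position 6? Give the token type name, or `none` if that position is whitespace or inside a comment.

Answer: STR

Derivation:
pos=0: enter STRING mode
pos=0: emit STR "yes" (now at pos=5)
pos=5: emit RPAREN ')'
pos=6: enter STRING mode
pos=6: emit STR "a" (now at pos=9)
pos=10: enter COMMENT mode (saw '/*')
exit COMMENT mode (now at pos=17)
pos=17: emit ID 'z' (now at pos=18)
pos=19: emit ID 'foo' (now at pos=22)
DONE. 5 tokens: [STR, RPAREN, STR, ID, ID]
Position 6: char is '"' -> STR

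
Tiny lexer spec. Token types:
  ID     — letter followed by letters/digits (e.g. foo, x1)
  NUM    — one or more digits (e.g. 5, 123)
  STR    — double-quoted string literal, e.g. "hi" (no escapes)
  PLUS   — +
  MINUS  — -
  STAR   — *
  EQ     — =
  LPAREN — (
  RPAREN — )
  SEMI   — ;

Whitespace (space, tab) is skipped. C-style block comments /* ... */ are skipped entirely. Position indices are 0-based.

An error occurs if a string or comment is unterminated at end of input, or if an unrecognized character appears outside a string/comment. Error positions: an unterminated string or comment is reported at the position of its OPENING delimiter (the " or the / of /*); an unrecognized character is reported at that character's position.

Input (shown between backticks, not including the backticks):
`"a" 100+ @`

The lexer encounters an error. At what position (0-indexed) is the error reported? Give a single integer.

pos=0: enter STRING mode
pos=0: emit STR "a" (now at pos=3)
pos=4: emit NUM '100' (now at pos=7)
pos=7: emit PLUS '+'
pos=9: ERROR — unrecognized char '@'

Answer: 9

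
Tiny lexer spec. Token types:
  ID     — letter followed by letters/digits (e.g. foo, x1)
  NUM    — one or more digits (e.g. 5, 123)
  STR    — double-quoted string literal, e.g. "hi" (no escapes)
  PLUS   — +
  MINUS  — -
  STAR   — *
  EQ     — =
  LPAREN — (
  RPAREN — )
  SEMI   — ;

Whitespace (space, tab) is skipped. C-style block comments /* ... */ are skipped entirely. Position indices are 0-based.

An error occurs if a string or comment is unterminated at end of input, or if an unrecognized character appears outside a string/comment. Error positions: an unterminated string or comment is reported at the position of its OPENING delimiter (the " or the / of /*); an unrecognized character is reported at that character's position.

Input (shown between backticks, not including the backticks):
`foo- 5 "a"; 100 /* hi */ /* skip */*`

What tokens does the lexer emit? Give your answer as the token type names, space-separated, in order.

Answer: ID MINUS NUM STR SEMI NUM STAR

Derivation:
pos=0: emit ID 'foo' (now at pos=3)
pos=3: emit MINUS '-'
pos=5: emit NUM '5' (now at pos=6)
pos=7: enter STRING mode
pos=7: emit STR "a" (now at pos=10)
pos=10: emit SEMI ';'
pos=12: emit NUM '100' (now at pos=15)
pos=16: enter COMMENT mode (saw '/*')
exit COMMENT mode (now at pos=24)
pos=25: enter COMMENT mode (saw '/*')
exit COMMENT mode (now at pos=35)
pos=35: emit STAR '*'
DONE. 7 tokens: [ID, MINUS, NUM, STR, SEMI, NUM, STAR]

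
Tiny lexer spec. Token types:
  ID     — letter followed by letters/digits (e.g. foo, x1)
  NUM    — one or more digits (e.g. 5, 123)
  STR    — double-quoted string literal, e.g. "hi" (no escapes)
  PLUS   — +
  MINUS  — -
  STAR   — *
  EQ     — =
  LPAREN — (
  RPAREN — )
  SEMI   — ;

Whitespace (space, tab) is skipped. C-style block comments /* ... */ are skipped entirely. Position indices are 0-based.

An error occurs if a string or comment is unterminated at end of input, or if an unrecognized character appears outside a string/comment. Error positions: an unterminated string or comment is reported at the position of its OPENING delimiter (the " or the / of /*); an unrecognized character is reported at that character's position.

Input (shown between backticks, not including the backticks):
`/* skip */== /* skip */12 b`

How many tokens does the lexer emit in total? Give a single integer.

pos=0: enter COMMENT mode (saw '/*')
exit COMMENT mode (now at pos=10)
pos=10: emit EQ '='
pos=11: emit EQ '='
pos=13: enter COMMENT mode (saw '/*')
exit COMMENT mode (now at pos=23)
pos=23: emit NUM '12' (now at pos=25)
pos=26: emit ID 'b' (now at pos=27)
DONE. 4 tokens: [EQ, EQ, NUM, ID]

Answer: 4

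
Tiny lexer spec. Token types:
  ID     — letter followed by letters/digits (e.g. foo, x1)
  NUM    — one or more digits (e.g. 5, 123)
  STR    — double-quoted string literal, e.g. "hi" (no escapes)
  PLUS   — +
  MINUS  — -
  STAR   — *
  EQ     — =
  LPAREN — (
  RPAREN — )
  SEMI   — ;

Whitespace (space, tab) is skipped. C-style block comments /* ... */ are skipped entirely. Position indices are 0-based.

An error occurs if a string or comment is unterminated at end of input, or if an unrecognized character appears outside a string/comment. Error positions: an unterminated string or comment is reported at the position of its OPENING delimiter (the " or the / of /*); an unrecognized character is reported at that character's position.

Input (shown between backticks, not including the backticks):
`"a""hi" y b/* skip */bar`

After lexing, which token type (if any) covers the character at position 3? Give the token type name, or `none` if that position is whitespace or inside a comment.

pos=0: enter STRING mode
pos=0: emit STR "a" (now at pos=3)
pos=3: enter STRING mode
pos=3: emit STR "hi" (now at pos=7)
pos=8: emit ID 'y' (now at pos=9)
pos=10: emit ID 'b' (now at pos=11)
pos=11: enter COMMENT mode (saw '/*')
exit COMMENT mode (now at pos=21)
pos=21: emit ID 'bar' (now at pos=24)
DONE. 5 tokens: [STR, STR, ID, ID, ID]
Position 3: char is '"' -> STR

Answer: STR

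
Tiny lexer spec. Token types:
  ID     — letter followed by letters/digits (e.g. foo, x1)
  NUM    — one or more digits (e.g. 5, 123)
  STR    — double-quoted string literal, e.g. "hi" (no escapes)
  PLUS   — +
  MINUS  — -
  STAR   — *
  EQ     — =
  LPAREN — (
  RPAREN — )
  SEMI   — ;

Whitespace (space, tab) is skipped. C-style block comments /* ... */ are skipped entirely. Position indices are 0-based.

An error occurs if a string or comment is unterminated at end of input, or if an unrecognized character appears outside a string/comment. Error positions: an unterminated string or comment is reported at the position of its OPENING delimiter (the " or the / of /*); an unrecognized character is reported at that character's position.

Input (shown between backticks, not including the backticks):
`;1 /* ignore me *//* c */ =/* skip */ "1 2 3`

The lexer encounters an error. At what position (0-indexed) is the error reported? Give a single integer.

Answer: 38

Derivation:
pos=0: emit SEMI ';'
pos=1: emit NUM '1' (now at pos=2)
pos=3: enter COMMENT mode (saw '/*')
exit COMMENT mode (now at pos=18)
pos=18: enter COMMENT mode (saw '/*')
exit COMMENT mode (now at pos=25)
pos=26: emit EQ '='
pos=27: enter COMMENT mode (saw '/*')
exit COMMENT mode (now at pos=37)
pos=38: enter STRING mode
pos=38: ERROR — unterminated string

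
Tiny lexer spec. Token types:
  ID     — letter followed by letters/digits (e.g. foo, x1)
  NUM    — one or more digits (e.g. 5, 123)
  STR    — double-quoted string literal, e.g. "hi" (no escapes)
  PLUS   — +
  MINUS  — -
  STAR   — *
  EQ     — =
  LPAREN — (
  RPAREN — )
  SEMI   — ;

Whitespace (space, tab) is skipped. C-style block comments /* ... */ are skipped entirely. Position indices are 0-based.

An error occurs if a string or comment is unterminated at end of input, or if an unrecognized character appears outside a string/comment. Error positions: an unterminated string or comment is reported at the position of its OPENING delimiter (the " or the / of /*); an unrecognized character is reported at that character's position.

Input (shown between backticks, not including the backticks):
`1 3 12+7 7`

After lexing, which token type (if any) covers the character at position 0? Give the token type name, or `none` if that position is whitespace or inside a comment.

Answer: NUM

Derivation:
pos=0: emit NUM '1' (now at pos=1)
pos=2: emit NUM '3' (now at pos=3)
pos=4: emit NUM '12' (now at pos=6)
pos=6: emit PLUS '+'
pos=7: emit NUM '7' (now at pos=8)
pos=9: emit NUM '7' (now at pos=10)
DONE. 6 tokens: [NUM, NUM, NUM, PLUS, NUM, NUM]
Position 0: char is '1' -> NUM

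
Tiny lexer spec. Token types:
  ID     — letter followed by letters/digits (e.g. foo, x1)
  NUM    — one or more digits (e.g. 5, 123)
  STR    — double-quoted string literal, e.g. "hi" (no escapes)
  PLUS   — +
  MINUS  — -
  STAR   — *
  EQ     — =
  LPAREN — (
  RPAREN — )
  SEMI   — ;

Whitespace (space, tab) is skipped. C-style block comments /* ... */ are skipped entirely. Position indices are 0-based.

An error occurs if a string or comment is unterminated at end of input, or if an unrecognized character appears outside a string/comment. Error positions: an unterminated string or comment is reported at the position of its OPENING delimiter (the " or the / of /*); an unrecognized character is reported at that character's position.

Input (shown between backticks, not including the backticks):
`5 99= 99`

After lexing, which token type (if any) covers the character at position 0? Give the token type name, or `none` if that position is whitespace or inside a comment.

Answer: NUM

Derivation:
pos=0: emit NUM '5' (now at pos=1)
pos=2: emit NUM '99' (now at pos=4)
pos=4: emit EQ '='
pos=6: emit NUM '99' (now at pos=8)
DONE. 4 tokens: [NUM, NUM, EQ, NUM]
Position 0: char is '5' -> NUM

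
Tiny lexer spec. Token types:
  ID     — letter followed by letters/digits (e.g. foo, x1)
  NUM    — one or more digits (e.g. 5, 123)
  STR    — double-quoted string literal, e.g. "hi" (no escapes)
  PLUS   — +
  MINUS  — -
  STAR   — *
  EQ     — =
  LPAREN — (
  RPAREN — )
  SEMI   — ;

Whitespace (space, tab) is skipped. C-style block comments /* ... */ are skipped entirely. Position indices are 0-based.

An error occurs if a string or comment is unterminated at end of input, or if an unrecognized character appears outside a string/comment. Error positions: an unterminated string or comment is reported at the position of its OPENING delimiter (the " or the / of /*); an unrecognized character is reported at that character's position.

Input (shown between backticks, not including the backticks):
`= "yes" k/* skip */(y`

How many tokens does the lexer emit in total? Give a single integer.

pos=0: emit EQ '='
pos=2: enter STRING mode
pos=2: emit STR "yes" (now at pos=7)
pos=8: emit ID 'k' (now at pos=9)
pos=9: enter COMMENT mode (saw '/*')
exit COMMENT mode (now at pos=19)
pos=19: emit LPAREN '('
pos=20: emit ID 'y' (now at pos=21)
DONE. 5 tokens: [EQ, STR, ID, LPAREN, ID]

Answer: 5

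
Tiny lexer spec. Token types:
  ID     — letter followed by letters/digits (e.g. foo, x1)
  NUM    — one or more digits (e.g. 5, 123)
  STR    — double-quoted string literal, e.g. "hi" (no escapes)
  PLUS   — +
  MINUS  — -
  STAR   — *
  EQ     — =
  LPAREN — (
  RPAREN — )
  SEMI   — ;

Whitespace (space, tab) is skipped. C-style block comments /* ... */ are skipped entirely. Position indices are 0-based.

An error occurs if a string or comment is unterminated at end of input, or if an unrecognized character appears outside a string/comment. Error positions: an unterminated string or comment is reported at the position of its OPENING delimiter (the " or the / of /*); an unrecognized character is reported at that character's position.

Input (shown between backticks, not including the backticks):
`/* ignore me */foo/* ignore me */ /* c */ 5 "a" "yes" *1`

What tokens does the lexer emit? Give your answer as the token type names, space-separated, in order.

Answer: ID NUM STR STR STAR NUM

Derivation:
pos=0: enter COMMENT mode (saw '/*')
exit COMMENT mode (now at pos=15)
pos=15: emit ID 'foo' (now at pos=18)
pos=18: enter COMMENT mode (saw '/*')
exit COMMENT mode (now at pos=33)
pos=34: enter COMMENT mode (saw '/*')
exit COMMENT mode (now at pos=41)
pos=42: emit NUM '5' (now at pos=43)
pos=44: enter STRING mode
pos=44: emit STR "a" (now at pos=47)
pos=48: enter STRING mode
pos=48: emit STR "yes" (now at pos=53)
pos=54: emit STAR '*'
pos=55: emit NUM '1' (now at pos=56)
DONE. 6 tokens: [ID, NUM, STR, STR, STAR, NUM]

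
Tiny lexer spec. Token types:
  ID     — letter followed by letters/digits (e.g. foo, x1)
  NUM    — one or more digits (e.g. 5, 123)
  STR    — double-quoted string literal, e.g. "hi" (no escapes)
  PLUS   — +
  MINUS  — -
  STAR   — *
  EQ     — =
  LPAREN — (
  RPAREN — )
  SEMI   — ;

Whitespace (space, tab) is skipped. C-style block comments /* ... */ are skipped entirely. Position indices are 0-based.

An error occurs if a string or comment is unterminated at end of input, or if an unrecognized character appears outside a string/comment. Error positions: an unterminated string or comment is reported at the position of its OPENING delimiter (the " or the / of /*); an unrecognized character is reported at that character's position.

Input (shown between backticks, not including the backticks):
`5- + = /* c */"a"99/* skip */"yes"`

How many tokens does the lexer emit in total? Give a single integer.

pos=0: emit NUM '5' (now at pos=1)
pos=1: emit MINUS '-'
pos=3: emit PLUS '+'
pos=5: emit EQ '='
pos=7: enter COMMENT mode (saw '/*')
exit COMMENT mode (now at pos=14)
pos=14: enter STRING mode
pos=14: emit STR "a" (now at pos=17)
pos=17: emit NUM '99' (now at pos=19)
pos=19: enter COMMENT mode (saw '/*')
exit COMMENT mode (now at pos=29)
pos=29: enter STRING mode
pos=29: emit STR "yes" (now at pos=34)
DONE. 7 tokens: [NUM, MINUS, PLUS, EQ, STR, NUM, STR]

Answer: 7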